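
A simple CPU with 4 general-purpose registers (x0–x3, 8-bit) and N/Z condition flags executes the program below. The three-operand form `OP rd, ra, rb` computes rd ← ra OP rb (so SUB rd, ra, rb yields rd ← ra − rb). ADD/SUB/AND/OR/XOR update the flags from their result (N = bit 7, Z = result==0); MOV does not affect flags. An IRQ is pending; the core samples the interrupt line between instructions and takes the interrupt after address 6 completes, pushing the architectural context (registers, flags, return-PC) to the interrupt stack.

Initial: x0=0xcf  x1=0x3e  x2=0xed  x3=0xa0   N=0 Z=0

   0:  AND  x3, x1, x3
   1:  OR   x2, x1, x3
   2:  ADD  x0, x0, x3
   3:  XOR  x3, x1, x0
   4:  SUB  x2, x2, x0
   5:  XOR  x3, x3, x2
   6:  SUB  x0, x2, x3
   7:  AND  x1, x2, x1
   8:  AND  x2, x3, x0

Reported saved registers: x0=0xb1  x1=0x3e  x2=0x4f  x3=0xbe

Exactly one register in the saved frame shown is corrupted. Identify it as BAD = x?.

after  0: x0=0xcf x1=0x3e x2=0xed x3=0x20  N=0 Z=0
after  1: x0=0xcf x1=0x3e x2=0x3e x3=0x20  N=0 Z=0
after  2: x0=0xef x1=0x3e x2=0x3e x3=0x20  N=1 Z=0
after  3: x0=0xef x1=0x3e x2=0x3e x3=0xd1  N=1 Z=0
after  4: x0=0xef x1=0x3e x2=0x4f x3=0xd1  N=0 Z=0
after  5: x0=0xef x1=0x3e x2=0x4f x3=0x9e  N=1 Z=0
after  6: x0=0xb1 x1=0x3e x2=0x4f x3=0x9e  N=1 Z=0
-- IRQ taken; context saved, return-PC = 7 --
mismatch: x3: reported 0xbe vs actual 0x9e

BAD = x3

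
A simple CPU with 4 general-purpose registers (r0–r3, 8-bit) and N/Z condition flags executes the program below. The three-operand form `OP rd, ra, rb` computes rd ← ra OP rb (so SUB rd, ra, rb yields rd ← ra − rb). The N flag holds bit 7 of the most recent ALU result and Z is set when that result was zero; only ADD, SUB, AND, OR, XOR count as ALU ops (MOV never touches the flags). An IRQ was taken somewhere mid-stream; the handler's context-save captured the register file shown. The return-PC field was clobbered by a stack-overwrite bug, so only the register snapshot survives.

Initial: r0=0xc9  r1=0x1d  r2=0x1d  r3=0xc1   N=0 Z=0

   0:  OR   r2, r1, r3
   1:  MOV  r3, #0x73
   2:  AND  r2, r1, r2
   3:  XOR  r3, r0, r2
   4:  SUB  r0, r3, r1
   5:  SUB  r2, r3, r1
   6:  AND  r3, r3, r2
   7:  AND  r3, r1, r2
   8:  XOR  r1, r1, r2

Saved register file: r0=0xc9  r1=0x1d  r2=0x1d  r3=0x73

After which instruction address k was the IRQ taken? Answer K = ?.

K = 2

after  0: r0=0xc9 r1=0x1d r2=0xdd r3=0xc1  N=1 Z=0
after  1: r0=0xc9 r1=0x1d r2=0xdd r3=0x73  N=1 Z=0
after  2: r0=0xc9 r1=0x1d r2=0x1d r3=0x73  N=0 Z=0
-- IRQ taken; context saved, return-PC = 3 --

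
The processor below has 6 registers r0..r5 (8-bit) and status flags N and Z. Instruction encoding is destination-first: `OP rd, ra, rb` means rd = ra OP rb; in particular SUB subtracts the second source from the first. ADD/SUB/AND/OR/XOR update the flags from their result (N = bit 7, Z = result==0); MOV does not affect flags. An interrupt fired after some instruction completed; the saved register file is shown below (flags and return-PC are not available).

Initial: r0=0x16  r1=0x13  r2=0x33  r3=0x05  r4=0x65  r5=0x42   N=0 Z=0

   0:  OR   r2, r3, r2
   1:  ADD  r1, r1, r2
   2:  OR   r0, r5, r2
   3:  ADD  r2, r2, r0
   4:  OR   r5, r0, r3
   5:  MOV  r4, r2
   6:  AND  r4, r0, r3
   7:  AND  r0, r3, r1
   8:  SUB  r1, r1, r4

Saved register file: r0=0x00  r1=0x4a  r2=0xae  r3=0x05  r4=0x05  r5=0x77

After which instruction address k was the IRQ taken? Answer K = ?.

after  0: r0=0x16 r1=0x13 r2=0x37 r3=0x05 r4=0x65 r5=0x42  N=0 Z=0
after  1: r0=0x16 r1=0x4a r2=0x37 r3=0x05 r4=0x65 r5=0x42  N=0 Z=0
after  2: r0=0x77 r1=0x4a r2=0x37 r3=0x05 r4=0x65 r5=0x42  N=0 Z=0
after  3: r0=0x77 r1=0x4a r2=0xae r3=0x05 r4=0x65 r5=0x42  N=1 Z=0
after  4: r0=0x77 r1=0x4a r2=0xae r3=0x05 r4=0x65 r5=0x77  N=0 Z=0
after  5: r0=0x77 r1=0x4a r2=0xae r3=0x05 r4=0xae r5=0x77  N=0 Z=0
after  6: r0=0x77 r1=0x4a r2=0xae r3=0x05 r4=0x05 r5=0x77  N=0 Z=0
after  7: r0=0x00 r1=0x4a r2=0xae r3=0x05 r4=0x05 r5=0x77  N=0 Z=1
-- IRQ taken; context saved, return-PC = 8 --

K = 7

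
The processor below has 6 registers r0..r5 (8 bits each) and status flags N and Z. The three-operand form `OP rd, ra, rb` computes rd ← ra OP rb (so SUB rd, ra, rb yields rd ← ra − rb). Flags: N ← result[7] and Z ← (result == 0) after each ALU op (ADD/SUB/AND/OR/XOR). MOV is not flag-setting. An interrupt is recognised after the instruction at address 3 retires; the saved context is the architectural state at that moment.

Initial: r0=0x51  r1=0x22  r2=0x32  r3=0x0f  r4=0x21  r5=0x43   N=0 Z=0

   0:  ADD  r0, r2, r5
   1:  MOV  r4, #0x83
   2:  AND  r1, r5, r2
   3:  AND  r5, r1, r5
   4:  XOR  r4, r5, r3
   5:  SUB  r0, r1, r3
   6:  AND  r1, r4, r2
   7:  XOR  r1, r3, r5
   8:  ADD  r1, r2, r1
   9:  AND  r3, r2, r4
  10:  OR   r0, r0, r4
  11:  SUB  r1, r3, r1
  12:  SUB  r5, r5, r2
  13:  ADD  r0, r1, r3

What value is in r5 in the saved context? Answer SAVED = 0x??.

SAVED = 0x02

after  0: r0=0x75 r1=0x22 r2=0x32 r3=0x0f r4=0x21 r5=0x43  N=0 Z=0
after  1: r0=0x75 r1=0x22 r2=0x32 r3=0x0f r4=0x83 r5=0x43  N=0 Z=0
after  2: r0=0x75 r1=0x02 r2=0x32 r3=0x0f r4=0x83 r5=0x43  N=0 Z=0
after  3: r0=0x75 r1=0x02 r2=0x32 r3=0x0f r4=0x83 r5=0x02  N=0 Z=0
-- IRQ taken; context saved, return-PC = 4 --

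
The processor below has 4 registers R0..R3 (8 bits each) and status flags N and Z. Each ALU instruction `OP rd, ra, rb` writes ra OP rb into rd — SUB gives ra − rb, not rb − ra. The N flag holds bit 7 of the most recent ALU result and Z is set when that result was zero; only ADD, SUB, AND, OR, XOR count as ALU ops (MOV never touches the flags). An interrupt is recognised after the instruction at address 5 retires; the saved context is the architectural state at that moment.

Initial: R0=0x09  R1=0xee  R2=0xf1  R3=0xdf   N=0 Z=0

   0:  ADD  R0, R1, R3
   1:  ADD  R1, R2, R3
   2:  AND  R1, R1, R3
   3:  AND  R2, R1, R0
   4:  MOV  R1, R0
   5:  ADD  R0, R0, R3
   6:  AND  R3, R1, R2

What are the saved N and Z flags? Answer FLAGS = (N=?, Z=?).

after  0: R0=0xcd R1=0xee R2=0xf1 R3=0xdf  N=1 Z=0
after  1: R0=0xcd R1=0xd0 R2=0xf1 R3=0xdf  N=1 Z=0
after  2: R0=0xcd R1=0xd0 R2=0xf1 R3=0xdf  N=1 Z=0
after  3: R0=0xcd R1=0xd0 R2=0xc0 R3=0xdf  N=1 Z=0
after  4: R0=0xcd R1=0xcd R2=0xc0 R3=0xdf  N=1 Z=0
after  5: R0=0xac R1=0xcd R2=0xc0 R3=0xdf  N=1 Z=0
-- IRQ taken; context saved, return-PC = 6 --

FLAGS = (N=1, Z=0)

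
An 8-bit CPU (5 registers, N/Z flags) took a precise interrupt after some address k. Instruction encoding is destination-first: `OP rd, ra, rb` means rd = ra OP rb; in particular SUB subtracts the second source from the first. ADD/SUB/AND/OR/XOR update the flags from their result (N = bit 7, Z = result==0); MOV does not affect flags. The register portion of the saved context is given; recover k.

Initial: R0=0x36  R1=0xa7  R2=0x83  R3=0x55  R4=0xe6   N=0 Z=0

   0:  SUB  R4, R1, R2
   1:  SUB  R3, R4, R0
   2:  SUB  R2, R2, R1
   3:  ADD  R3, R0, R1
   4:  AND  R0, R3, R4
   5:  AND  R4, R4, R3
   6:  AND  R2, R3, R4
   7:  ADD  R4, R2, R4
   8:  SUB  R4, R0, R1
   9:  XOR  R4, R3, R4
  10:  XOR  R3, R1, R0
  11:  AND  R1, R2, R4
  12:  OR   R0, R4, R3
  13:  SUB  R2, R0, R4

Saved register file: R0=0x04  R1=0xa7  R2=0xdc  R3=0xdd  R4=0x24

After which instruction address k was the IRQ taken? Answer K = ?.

K = 4

after  0: R0=0x36 R1=0xa7 R2=0x83 R3=0x55 R4=0x24  N=0 Z=0
after  1: R0=0x36 R1=0xa7 R2=0x83 R3=0xee R4=0x24  N=1 Z=0
after  2: R0=0x36 R1=0xa7 R2=0xdc R3=0xee R4=0x24  N=1 Z=0
after  3: R0=0x36 R1=0xa7 R2=0xdc R3=0xdd R4=0x24  N=1 Z=0
after  4: R0=0x04 R1=0xa7 R2=0xdc R3=0xdd R4=0x24  N=0 Z=0
-- IRQ taken; context saved, return-PC = 5 --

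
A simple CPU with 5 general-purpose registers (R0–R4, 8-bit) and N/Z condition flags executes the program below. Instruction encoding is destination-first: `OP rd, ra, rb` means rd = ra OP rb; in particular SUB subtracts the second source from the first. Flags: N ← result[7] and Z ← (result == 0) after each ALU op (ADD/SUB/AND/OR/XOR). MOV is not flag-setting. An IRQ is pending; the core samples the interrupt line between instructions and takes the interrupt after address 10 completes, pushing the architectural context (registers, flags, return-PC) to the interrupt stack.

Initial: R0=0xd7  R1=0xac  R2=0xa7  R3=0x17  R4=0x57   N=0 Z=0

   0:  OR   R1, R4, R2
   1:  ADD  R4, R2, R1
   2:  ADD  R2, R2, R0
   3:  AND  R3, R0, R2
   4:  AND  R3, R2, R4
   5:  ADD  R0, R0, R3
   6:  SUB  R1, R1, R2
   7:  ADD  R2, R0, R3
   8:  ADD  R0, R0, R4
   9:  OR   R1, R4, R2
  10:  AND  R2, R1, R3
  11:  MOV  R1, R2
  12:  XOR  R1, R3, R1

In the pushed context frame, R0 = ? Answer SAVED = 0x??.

after  0: R0=0xd7 R1=0xf7 R2=0xa7 R3=0x17 R4=0x57  N=1 Z=0
after  1: R0=0xd7 R1=0xf7 R2=0xa7 R3=0x17 R4=0x9e  N=1 Z=0
after  2: R0=0xd7 R1=0xf7 R2=0x7e R3=0x17 R4=0x9e  N=0 Z=0
after  3: R0=0xd7 R1=0xf7 R2=0x7e R3=0x56 R4=0x9e  N=0 Z=0
after  4: R0=0xd7 R1=0xf7 R2=0x7e R3=0x1e R4=0x9e  N=0 Z=0
after  5: R0=0xf5 R1=0xf7 R2=0x7e R3=0x1e R4=0x9e  N=1 Z=0
after  6: R0=0xf5 R1=0x79 R2=0x7e R3=0x1e R4=0x9e  N=0 Z=0
after  7: R0=0xf5 R1=0x79 R2=0x13 R3=0x1e R4=0x9e  N=0 Z=0
after  8: R0=0x93 R1=0x79 R2=0x13 R3=0x1e R4=0x9e  N=1 Z=0
after  9: R0=0x93 R1=0x9f R2=0x13 R3=0x1e R4=0x9e  N=1 Z=0
after 10: R0=0x93 R1=0x9f R2=0x1e R3=0x1e R4=0x9e  N=0 Z=0
-- IRQ taken; context saved, return-PC = 11 --

SAVED = 0x93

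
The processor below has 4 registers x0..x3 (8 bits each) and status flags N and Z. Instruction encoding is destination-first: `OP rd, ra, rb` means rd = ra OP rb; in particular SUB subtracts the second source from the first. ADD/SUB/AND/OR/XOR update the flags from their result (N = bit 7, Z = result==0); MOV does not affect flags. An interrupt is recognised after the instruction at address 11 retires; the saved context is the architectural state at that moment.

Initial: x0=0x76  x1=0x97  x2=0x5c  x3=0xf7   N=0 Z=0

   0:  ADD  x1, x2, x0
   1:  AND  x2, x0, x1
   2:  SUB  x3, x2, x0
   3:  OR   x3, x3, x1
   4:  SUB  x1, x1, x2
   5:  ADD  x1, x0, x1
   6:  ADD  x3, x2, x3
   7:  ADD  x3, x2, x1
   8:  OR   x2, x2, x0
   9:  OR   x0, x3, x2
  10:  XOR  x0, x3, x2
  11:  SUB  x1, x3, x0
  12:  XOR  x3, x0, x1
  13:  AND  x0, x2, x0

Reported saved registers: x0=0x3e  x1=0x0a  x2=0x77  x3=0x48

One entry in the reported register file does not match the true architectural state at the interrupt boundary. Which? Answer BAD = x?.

after  0: x0=0x76 x1=0xd2 x2=0x5c x3=0xf7  N=1 Z=0
after  1: x0=0x76 x1=0xd2 x2=0x52 x3=0xf7  N=0 Z=0
after  2: x0=0x76 x1=0xd2 x2=0x52 x3=0xdc  N=1 Z=0
after  3: x0=0x76 x1=0xd2 x2=0x52 x3=0xde  N=1 Z=0
after  4: x0=0x76 x1=0x80 x2=0x52 x3=0xde  N=1 Z=0
after  5: x0=0x76 x1=0xf6 x2=0x52 x3=0xde  N=1 Z=0
after  6: x0=0x76 x1=0xf6 x2=0x52 x3=0x30  N=0 Z=0
after  7: x0=0x76 x1=0xf6 x2=0x52 x3=0x48  N=0 Z=0
after  8: x0=0x76 x1=0xf6 x2=0x76 x3=0x48  N=0 Z=0
after  9: x0=0x7e x1=0xf6 x2=0x76 x3=0x48  N=0 Z=0
after 10: x0=0x3e x1=0xf6 x2=0x76 x3=0x48  N=0 Z=0
after 11: x0=0x3e x1=0x0a x2=0x76 x3=0x48  N=0 Z=0
-- IRQ taken; context saved, return-PC = 12 --
mismatch: x2: reported 0x77 vs actual 0x76

BAD = x2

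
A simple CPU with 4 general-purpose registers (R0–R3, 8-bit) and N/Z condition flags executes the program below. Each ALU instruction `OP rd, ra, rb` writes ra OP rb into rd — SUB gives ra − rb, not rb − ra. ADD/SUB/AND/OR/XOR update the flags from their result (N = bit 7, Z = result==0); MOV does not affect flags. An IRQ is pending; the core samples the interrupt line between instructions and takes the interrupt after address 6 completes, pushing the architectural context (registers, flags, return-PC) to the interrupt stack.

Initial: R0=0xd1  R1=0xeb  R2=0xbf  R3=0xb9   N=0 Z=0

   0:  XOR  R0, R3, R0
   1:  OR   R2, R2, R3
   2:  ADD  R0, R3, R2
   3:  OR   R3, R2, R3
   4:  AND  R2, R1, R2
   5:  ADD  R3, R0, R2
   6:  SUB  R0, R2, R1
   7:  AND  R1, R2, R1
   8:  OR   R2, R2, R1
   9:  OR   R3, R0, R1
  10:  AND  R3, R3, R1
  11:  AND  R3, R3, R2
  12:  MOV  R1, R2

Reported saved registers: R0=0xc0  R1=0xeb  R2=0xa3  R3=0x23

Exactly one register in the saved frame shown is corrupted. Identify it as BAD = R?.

after  0: R0=0x68 R1=0xeb R2=0xbf R3=0xb9  N=0 Z=0
after  1: R0=0x68 R1=0xeb R2=0xbf R3=0xb9  N=1 Z=0
after  2: R0=0x78 R1=0xeb R2=0xbf R3=0xb9  N=0 Z=0
after  3: R0=0x78 R1=0xeb R2=0xbf R3=0xbf  N=1 Z=0
after  4: R0=0x78 R1=0xeb R2=0xab R3=0xbf  N=1 Z=0
after  5: R0=0x78 R1=0xeb R2=0xab R3=0x23  N=0 Z=0
after  6: R0=0xc0 R1=0xeb R2=0xab R3=0x23  N=1 Z=0
-- IRQ taken; context saved, return-PC = 7 --
mismatch: R2: reported 0xa3 vs actual 0xab

BAD = R2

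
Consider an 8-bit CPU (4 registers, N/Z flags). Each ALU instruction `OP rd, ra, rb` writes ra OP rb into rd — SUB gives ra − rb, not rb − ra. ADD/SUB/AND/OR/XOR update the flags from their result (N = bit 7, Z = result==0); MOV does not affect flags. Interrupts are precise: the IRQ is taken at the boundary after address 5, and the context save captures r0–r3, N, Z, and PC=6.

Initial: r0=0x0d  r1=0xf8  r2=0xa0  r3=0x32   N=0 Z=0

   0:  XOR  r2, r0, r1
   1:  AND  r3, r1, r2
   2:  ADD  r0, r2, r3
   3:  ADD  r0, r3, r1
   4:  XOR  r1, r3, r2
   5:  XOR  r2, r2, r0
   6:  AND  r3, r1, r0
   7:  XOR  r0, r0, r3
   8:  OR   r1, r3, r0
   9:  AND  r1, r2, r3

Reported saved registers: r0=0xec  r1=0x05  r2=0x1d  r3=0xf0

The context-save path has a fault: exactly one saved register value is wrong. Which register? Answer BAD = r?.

after  0: r0=0x0d r1=0xf8 r2=0xf5 r3=0x32  N=1 Z=0
after  1: r0=0x0d r1=0xf8 r2=0xf5 r3=0xf0  N=1 Z=0
after  2: r0=0xe5 r1=0xf8 r2=0xf5 r3=0xf0  N=1 Z=0
after  3: r0=0xe8 r1=0xf8 r2=0xf5 r3=0xf0  N=1 Z=0
after  4: r0=0xe8 r1=0x05 r2=0xf5 r3=0xf0  N=0 Z=0
after  5: r0=0xe8 r1=0x05 r2=0x1d r3=0xf0  N=0 Z=0
-- IRQ taken; context saved, return-PC = 6 --
mismatch: r0: reported 0xec vs actual 0xe8

BAD = r0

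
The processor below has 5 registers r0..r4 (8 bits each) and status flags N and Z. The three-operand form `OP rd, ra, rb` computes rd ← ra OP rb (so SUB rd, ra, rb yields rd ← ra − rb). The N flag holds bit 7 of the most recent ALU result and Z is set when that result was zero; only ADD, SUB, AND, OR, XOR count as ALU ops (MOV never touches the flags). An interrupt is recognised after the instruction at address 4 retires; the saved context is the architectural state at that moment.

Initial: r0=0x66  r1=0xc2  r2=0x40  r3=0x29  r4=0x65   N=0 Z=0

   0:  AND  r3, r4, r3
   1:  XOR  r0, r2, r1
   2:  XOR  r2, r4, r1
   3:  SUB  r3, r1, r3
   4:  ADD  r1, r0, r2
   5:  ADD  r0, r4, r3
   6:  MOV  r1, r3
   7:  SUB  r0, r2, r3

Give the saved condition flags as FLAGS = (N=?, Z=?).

after  0: r0=0x66 r1=0xc2 r2=0x40 r3=0x21 r4=0x65  N=0 Z=0
after  1: r0=0x82 r1=0xc2 r2=0x40 r3=0x21 r4=0x65  N=1 Z=0
after  2: r0=0x82 r1=0xc2 r2=0xa7 r3=0x21 r4=0x65  N=1 Z=0
after  3: r0=0x82 r1=0xc2 r2=0xa7 r3=0xa1 r4=0x65  N=1 Z=0
after  4: r0=0x82 r1=0x29 r2=0xa7 r3=0xa1 r4=0x65  N=0 Z=0
-- IRQ taken; context saved, return-PC = 5 --

FLAGS = (N=0, Z=0)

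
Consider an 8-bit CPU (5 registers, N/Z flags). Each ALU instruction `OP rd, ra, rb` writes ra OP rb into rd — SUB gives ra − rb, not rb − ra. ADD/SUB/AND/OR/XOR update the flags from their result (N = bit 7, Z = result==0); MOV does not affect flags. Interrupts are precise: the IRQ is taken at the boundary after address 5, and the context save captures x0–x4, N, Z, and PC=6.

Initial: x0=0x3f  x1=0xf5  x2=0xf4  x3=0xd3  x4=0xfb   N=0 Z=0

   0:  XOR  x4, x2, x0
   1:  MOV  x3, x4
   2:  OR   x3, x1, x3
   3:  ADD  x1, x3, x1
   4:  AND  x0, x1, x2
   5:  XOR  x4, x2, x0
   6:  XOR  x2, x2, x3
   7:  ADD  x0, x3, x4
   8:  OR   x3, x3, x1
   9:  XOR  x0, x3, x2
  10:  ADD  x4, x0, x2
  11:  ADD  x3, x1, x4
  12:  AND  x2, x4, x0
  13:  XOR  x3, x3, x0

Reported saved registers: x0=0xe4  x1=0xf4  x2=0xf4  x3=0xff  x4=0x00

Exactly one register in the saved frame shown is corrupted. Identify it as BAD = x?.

BAD = x0

after  0: x0=0x3f x1=0xf5 x2=0xf4 x3=0xd3 x4=0xcb  N=1 Z=0
after  1: x0=0x3f x1=0xf5 x2=0xf4 x3=0xcb x4=0xcb  N=1 Z=0
after  2: x0=0x3f x1=0xf5 x2=0xf4 x3=0xff x4=0xcb  N=1 Z=0
after  3: x0=0x3f x1=0xf4 x2=0xf4 x3=0xff x4=0xcb  N=1 Z=0
after  4: x0=0xf4 x1=0xf4 x2=0xf4 x3=0xff x4=0xcb  N=1 Z=0
after  5: x0=0xf4 x1=0xf4 x2=0xf4 x3=0xff x4=0x00  N=0 Z=1
-- IRQ taken; context saved, return-PC = 6 --
mismatch: x0: reported 0xe4 vs actual 0xf4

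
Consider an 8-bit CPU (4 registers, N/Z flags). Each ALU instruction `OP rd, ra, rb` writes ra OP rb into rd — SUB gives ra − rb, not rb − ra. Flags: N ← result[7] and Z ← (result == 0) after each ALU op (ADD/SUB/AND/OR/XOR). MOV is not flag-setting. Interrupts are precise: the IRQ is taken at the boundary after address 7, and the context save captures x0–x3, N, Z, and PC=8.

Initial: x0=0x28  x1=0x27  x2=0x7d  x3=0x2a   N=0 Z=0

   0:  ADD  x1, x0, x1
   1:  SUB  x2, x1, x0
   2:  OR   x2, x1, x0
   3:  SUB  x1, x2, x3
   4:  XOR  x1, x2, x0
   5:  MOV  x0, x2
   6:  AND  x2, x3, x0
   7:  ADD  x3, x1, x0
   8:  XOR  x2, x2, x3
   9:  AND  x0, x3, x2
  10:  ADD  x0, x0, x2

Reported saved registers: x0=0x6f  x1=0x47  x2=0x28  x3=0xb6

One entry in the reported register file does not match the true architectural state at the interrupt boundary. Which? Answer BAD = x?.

BAD = x2

after  0: x0=0x28 x1=0x4f x2=0x7d x3=0x2a  N=0 Z=0
after  1: x0=0x28 x1=0x4f x2=0x27 x3=0x2a  N=0 Z=0
after  2: x0=0x28 x1=0x4f x2=0x6f x3=0x2a  N=0 Z=0
after  3: x0=0x28 x1=0x45 x2=0x6f x3=0x2a  N=0 Z=0
after  4: x0=0x28 x1=0x47 x2=0x6f x3=0x2a  N=0 Z=0
after  5: x0=0x6f x1=0x47 x2=0x6f x3=0x2a  N=0 Z=0
after  6: x0=0x6f x1=0x47 x2=0x2a x3=0x2a  N=0 Z=0
after  7: x0=0x6f x1=0x47 x2=0x2a x3=0xb6  N=1 Z=0
-- IRQ taken; context saved, return-PC = 8 --
mismatch: x2: reported 0x28 vs actual 0x2a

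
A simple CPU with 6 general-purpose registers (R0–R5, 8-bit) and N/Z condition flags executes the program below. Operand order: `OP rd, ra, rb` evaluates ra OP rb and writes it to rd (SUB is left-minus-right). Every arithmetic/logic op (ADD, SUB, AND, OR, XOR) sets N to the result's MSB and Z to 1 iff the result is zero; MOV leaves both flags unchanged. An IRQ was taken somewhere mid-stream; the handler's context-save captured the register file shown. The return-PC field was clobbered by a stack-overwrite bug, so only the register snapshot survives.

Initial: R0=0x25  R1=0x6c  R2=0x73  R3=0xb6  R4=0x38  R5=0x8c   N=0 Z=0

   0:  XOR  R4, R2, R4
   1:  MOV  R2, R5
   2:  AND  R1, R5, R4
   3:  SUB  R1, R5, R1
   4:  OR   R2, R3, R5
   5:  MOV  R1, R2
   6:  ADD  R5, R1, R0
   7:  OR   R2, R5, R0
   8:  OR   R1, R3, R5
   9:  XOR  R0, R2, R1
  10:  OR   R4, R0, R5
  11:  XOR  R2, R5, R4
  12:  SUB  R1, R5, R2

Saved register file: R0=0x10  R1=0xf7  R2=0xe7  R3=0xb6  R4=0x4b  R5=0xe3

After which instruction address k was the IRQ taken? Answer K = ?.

after  0: R0=0x25 R1=0x6c R2=0x73 R3=0xb6 R4=0x4b R5=0x8c  N=0 Z=0
after  1: R0=0x25 R1=0x6c R2=0x8c R3=0xb6 R4=0x4b R5=0x8c  N=0 Z=0
after  2: R0=0x25 R1=0x08 R2=0x8c R3=0xb6 R4=0x4b R5=0x8c  N=0 Z=0
after  3: R0=0x25 R1=0x84 R2=0x8c R3=0xb6 R4=0x4b R5=0x8c  N=1 Z=0
after  4: R0=0x25 R1=0x84 R2=0xbe R3=0xb6 R4=0x4b R5=0x8c  N=1 Z=0
after  5: R0=0x25 R1=0xbe R2=0xbe R3=0xb6 R4=0x4b R5=0x8c  N=1 Z=0
after  6: R0=0x25 R1=0xbe R2=0xbe R3=0xb6 R4=0x4b R5=0xe3  N=1 Z=0
after  7: R0=0x25 R1=0xbe R2=0xe7 R3=0xb6 R4=0x4b R5=0xe3  N=1 Z=0
after  8: R0=0x25 R1=0xf7 R2=0xe7 R3=0xb6 R4=0x4b R5=0xe3  N=1 Z=0
after  9: R0=0x10 R1=0xf7 R2=0xe7 R3=0xb6 R4=0x4b R5=0xe3  N=0 Z=0
-- IRQ taken; context saved, return-PC = 10 --

K = 9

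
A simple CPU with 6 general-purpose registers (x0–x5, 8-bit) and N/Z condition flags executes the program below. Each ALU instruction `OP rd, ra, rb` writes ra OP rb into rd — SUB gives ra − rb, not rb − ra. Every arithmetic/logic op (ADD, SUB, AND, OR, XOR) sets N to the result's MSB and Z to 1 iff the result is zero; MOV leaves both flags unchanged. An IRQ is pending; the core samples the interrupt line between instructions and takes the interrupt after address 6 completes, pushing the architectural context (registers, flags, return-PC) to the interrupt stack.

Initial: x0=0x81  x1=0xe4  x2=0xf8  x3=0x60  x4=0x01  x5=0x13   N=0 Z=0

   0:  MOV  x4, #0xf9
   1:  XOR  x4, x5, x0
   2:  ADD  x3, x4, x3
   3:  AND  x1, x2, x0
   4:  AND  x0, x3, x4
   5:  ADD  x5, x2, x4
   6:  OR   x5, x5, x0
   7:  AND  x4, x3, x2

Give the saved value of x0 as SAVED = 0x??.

after  0: x0=0x81 x1=0xe4 x2=0xf8 x3=0x60 x4=0xf9 x5=0x13  N=0 Z=0
after  1: x0=0x81 x1=0xe4 x2=0xf8 x3=0x60 x4=0x92 x5=0x13  N=1 Z=0
after  2: x0=0x81 x1=0xe4 x2=0xf8 x3=0xf2 x4=0x92 x5=0x13  N=1 Z=0
after  3: x0=0x81 x1=0x80 x2=0xf8 x3=0xf2 x4=0x92 x5=0x13  N=1 Z=0
after  4: x0=0x92 x1=0x80 x2=0xf8 x3=0xf2 x4=0x92 x5=0x13  N=1 Z=0
after  5: x0=0x92 x1=0x80 x2=0xf8 x3=0xf2 x4=0x92 x5=0x8a  N=1 Z=0
after  6: x0=0x92 x1=0x80 x2=0xf8 x3=0xf2 x4=0x92 x5=0x9a  N=1 Z=0
-- IRQ taken; context saved, return-PC = 7 --

SAVED = 0x92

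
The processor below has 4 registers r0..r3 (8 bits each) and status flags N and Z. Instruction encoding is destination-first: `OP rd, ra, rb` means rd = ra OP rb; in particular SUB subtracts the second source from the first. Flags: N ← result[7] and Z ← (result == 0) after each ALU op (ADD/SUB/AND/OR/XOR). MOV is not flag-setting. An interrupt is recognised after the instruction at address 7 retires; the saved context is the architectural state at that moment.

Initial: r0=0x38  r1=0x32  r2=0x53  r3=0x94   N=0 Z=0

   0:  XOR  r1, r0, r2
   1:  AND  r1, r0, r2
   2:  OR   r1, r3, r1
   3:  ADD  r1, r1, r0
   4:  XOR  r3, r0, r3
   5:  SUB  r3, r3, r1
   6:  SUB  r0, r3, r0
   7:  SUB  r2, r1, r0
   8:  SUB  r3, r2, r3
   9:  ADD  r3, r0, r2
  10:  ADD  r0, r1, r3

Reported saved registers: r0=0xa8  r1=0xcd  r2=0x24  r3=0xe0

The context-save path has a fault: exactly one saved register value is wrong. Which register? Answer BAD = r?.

after  0: r0=0x38 r1=0x6b r2=0x53 r3=0x94  N=0 Z=0
after  1: r0=0x38 r1=0x10 r2=0x53 r3=0x94  N=0 Z=0
after  2: r0=0x38 r1=0x94 r2=0x53 r3=0x94  N=1 Z=0
after  3: r0=0x38 r1=0xcc r2=0x53 r3=0x94  N=1 Z=0
after  4: r0=0x38 r1=0xcc r2=0x53 r3=0xac  N=1 Z=0
after  5: r0=0x38 r1=0xcc r2=0x53 r3=0xe0  N=1 Z=0
after  6: r0=0xa8 r1=0xcc r2=0x53 r3=0xe0  N=1 Z=0
after  7: r0=0xa8 r1=0xcc r2=0x24 r3=0xe0  N=0 Z=0
-- IRQ taken; context saved, return-PC = 8 --
mismatch: r1: reported 0xcd vs actual 0xcc

BAD = r1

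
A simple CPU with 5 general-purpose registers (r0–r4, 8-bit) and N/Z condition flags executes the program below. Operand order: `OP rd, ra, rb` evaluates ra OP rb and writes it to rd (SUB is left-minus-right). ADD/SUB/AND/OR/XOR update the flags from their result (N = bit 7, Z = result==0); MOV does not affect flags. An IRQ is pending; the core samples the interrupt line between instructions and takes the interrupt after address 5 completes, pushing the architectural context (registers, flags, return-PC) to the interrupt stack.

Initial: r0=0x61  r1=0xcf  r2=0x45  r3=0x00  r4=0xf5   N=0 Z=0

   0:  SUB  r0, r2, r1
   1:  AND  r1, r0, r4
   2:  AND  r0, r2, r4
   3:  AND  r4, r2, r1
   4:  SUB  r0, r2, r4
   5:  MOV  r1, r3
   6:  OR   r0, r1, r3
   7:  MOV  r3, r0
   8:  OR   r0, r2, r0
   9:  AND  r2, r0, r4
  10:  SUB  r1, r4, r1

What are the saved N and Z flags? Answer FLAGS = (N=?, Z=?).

FLAGS = (N=0, Z=0)

after  0: r0=0x76 r1=0xcf r2=0x45 r3=0x00 r4=0xf5  N=0 Z=0
after  1: r0=0x76 r1=0x74 r2=0x45 r3=0x00 r4=0xf5  N=0 Z=0
after  2: r0=0x45 r1=0x74 r2=0x45 r3=0x00 r4=0xf5  N=0 Z=0
after  3: r0=0x45 r1=0x74 r2=0x45 r3=0x00 r4=0x44  N=0 Z=0
after  4: r0=0x01 r1=0x74 r2=0x45 r3=0x00 r4=0x44  N=0 Z=0
after  5: r0=0x01 r1=0x00 r2=0x45 r3=0x00 r4=0x44  N=0 Z=0
-- IRQ taken; context saved, return-PC = 6 --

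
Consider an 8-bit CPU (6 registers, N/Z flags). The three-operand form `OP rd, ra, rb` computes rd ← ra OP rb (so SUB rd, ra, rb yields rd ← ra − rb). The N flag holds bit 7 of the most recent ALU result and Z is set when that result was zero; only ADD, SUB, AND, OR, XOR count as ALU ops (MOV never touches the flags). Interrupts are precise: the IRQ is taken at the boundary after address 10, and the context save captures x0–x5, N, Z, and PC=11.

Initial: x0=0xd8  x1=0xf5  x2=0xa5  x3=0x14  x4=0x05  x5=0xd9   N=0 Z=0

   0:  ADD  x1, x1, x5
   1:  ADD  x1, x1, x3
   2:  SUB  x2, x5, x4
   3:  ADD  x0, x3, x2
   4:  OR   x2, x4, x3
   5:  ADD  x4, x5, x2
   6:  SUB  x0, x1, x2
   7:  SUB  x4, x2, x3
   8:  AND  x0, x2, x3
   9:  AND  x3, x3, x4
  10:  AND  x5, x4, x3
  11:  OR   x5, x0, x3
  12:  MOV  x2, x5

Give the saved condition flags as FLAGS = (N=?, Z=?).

FLAGS = (N=0, Z=1)

after  0: x0=0xd8 x1=0xce x2=0xa5 x3=0x14 x4=0x05 x5=0xd9  N=1 Z=0
after  1: x0=0xd8 x1=0xe2 x2=0xa5 x3=0x14 x4=0x05 x5=0xd9  N=1 Z=0
after  2: x0=0xd8 x1=0xe2 x2=0xd4 x3=0x14 x4=0x05 x5=0xd9  N=1 Z=0
after  3: x0=0xe8 x1=0xe2 x2=0xd4 x3=0x14 x4=0x05 x5=0xd9  N=1 Z=0
after  4: x0=0xe8 x1=0xe2 x2=0x15 x3=0x14 x4=0x05 x5=0xd9  N=0 Z=0
after  5: x0=0xe8 x1=0xe2 x2=0x15 x3=0x14 x4=0xee x5=0xd9  N=1 Z=0
after  6: x0=0xcd x1=0xe2 x2=0x15 x3=0x14 x4=0xee x5=0xd9  N=1 Z=0
after  7: x0=0xcd x1=0xe2 x2=0x15 x3=0x14 x4=0x01 x5=0xd9  N=0 Z=0
after  8: x0=0x14 x1=0xe2 x2=0x15 x3=0x14 x4=0x01 x5=0xd9  N=0 Z=0
after  9: x0=0x14 x1=0xe2 x2=0x15 x3=0x00 x4=0x01 x5=0xd9  N=0 Z=1
after 10: x0=0x14 x1=0xe2 x2=0x15 x3=0x00 x4=0x01 x5=0x00  N=0 Z=1
-- IRQ taken; context saved, return-PC = 11 --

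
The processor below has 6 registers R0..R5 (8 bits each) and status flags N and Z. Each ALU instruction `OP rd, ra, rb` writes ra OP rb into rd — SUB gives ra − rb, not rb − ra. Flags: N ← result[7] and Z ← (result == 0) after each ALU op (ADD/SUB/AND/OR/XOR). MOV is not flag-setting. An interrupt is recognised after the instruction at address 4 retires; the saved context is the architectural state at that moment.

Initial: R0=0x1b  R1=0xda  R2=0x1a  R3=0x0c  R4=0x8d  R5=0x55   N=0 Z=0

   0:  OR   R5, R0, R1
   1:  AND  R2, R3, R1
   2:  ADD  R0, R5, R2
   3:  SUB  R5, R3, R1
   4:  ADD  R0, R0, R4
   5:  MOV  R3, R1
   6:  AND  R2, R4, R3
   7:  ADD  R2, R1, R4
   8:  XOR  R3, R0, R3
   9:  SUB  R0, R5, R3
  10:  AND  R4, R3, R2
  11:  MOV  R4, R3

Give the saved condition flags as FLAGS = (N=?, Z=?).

FLAGS = (N=0, Z=0)

after  0: R0=0x1b R1=0xda R2=0x1a R3=0x0c R4=0x8d R5=0xdb  N=1 Z=0
after  1: R0=0x1b R1=0xda R2=0x08 R3=0x0c R4=0x8d R5=0xdb  N=0 Z=0
after  2: R0=0xe3 R1=0xda R2=0x08 R3=0x0c R4=0x8d R5=0xdb  N=1 Z=0
after  3: R0=0xe3 R1=0xda R2=0x08 R3=0x0c R4=0x8d R5=0x32  N=0 Z=0
after  4: R0=0x70 R1=0xda R2=0x08 R3=0x0c R4=0x8d R5=0x32  N=0 Z=0
-- IRQ taken; context saved, return-PC = 5 --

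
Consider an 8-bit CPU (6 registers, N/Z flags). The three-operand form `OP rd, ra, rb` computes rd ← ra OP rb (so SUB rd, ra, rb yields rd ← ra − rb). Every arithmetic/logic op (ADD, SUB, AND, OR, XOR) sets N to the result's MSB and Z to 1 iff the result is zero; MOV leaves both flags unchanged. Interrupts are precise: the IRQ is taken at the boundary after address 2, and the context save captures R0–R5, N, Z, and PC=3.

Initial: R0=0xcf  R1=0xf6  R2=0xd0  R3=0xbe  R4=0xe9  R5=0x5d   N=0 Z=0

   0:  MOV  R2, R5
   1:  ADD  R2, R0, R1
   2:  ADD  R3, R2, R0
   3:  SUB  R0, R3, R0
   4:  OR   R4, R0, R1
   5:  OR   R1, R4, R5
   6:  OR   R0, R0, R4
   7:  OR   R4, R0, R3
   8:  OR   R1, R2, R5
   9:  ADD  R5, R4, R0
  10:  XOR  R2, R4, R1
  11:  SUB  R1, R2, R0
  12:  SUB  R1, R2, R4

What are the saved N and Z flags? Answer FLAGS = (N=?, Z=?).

FLAGS = (N=1, Z=0)

after  0: R0=0xcf R1=0xf6 R2=0x5d R3=0xbe R4=0xe9 R5=0x5d  N=0 Z=0
after  1: R0=0xcf R1=0xf6 R2=0xc5 R3=0xbe R4=0xe9 R5=0x5d  N=1 Z=0
after  2: R0=0xcf R1=0xf6 R2=0xc5 R3=0x94 R4=0xe9 R5=0x5d  N=1 Z=0
-- IRQ taken; context saved, return-PC = 3 --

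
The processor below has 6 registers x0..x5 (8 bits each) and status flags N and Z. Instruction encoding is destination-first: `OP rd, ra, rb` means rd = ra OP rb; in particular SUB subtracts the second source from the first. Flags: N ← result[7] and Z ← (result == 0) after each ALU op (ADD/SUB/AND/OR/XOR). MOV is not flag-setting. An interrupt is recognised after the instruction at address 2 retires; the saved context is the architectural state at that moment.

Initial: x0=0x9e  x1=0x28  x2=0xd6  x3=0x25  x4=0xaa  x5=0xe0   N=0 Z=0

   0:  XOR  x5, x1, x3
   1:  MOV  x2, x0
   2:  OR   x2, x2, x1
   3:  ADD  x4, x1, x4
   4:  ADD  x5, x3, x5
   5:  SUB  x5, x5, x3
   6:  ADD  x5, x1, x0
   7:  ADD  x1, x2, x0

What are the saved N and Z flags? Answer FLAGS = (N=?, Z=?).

FLAGS = (N=1, Z=0)

after  0: x0=0x9e x1=0x28 x2=0xd6 x3=0x25 x4=0xaa x5=0x0d  N=0 Z=0
after  1: x0=0x9e x1=0x28 x2=0x9e x3=0x25 x4=0xaa x5=0x0d  N=0 Z=0
after  2: x0=0x9e x1=0x28 x2=0xbe x3=0x25 x4=0xaa x5=0x0d  N=1 Z=0
-- IRQ taken; context saved, return-PC = 3 --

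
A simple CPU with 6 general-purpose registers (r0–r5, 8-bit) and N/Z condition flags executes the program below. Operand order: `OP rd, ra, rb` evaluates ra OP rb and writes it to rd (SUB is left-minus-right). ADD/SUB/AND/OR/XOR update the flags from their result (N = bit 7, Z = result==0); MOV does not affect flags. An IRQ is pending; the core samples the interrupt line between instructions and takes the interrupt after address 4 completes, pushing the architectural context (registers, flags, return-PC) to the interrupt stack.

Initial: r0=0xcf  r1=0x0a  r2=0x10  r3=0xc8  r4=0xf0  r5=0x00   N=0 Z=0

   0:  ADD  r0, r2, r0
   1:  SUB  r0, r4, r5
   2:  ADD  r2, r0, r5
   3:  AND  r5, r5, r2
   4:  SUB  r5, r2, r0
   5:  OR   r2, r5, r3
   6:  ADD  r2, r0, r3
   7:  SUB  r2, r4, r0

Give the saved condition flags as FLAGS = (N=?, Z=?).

after  0: r0=0xdf r1=0x0a r2=0x10 r3=0xc8 r4=0xf0 r5=0x00  N=1 Z=0
after  1: r0=0xf0 r1=0x0a r2=0x10 r3=0xc8 r4=0xf0 r5=0x00  N=1 Z=0
after  2: r0=0xf0 r1=0x0a r2=0xf0 r3=0xc8 r4=0xf0 r5=0x00  N=1 Z=0
after  3: r0=0xf0 r1=0x0a r2=0xf0 r3=0xc8 r4=0xf0 r5=0x00  N=0 Z=1
after  4: r0=0xf0 r1=0x0a r2=0xf0 r3=0xc8 r4=0xf0 r5=0x00  N=0 Z=1
-- IRQ taken; context saved, return-PC = 5 --

FLAGS = (N=0, Z=1)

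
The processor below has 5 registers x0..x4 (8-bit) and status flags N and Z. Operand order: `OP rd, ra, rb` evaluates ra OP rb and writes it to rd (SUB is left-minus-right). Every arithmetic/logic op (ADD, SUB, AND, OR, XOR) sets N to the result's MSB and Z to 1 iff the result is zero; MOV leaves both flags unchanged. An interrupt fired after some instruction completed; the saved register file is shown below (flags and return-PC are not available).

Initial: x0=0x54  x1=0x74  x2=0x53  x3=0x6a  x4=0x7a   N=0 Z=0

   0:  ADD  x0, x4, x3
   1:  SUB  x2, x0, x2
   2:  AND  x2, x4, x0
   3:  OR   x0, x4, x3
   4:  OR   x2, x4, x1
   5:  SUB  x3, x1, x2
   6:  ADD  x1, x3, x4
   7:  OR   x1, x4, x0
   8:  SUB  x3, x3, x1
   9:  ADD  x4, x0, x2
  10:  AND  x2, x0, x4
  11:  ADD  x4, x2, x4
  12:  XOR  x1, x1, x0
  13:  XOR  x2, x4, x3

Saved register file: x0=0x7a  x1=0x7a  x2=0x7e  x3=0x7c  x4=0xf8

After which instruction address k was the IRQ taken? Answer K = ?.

after  0: x0=0xe4 x1=0x74 x2=0x53 x3=0x6a x4=0x7a  N=1 Z=0
after  1: x0=0xe4 x1=0x74 x2=0x91 x3=0x6a x4=0x7a  N=1 Z=0
after  2: x0=0xe4 x1=0x74 x2=0x60 x3=0x6a x4=0x7a  N=0 Z=0
after  3: x0=0x7a x1=0x74 x2=0x60 x3=0x6a x4=0x7a  N=0 Z=0
after  4: x0=0x7a x1=0x74 x2=0x7e x3=0x6a x4=0x7a  N=0 Z=0
after  5: x0=0x7a x1=0x74 x2=0x7e x3=0xf6 x4=0x7a  N=1 Z=0
after  6: x0=0x7a x1=0x70 x2=0x7e x3=0xf6 x4=0x7a  N=0 Z=0
after  7: x0=0x7a x1=0x7a x2=0x7e x3=0xf6 x4=0x7a  N=0 Z=0
after  8: x0=0x7a x1=0x7a x2=0x7e x3=0x7c x4=0x7a  N=0 Z=0
after  9: x0=0x7a x1=0x7a x2=0x7e x3=0x7c x4=0xf8  N=1 Z=0
-- IRQ taken; context saved, return-PC = 10 --

K = 9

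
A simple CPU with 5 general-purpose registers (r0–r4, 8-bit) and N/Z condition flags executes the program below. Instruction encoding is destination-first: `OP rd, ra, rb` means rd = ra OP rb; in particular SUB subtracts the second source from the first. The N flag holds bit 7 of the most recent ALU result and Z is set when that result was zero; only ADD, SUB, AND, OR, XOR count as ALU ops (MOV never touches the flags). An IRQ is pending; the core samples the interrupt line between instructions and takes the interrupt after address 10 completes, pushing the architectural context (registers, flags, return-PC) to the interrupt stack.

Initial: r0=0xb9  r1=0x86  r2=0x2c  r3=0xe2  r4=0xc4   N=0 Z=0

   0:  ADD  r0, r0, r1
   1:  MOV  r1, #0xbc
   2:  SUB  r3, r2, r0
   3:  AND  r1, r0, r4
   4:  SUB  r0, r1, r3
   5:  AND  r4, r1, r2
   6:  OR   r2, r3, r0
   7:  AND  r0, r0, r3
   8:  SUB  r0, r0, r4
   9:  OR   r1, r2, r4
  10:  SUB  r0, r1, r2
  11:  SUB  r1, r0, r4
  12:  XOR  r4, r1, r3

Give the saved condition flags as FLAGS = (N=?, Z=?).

FLAGS = (N=0, Z=1)

after  0: r0=0x3f r1=0x86 r2=0x2c r3=0xe2 r4=0xc4  N=0 Z=0
after  1: r0=0x3f r1=0xbc r2=0x2c r3=0xe2 r4=0xc4  N=0 Z=0
after  2: r0=0x3f r1=0xbc r2=0x2c r3=0xed r4=0xc4  N=1 Z=0
after  3: r0=0x3f r1=0x04 r2=0x2c r3=0xed r4=0xc4  N=0 Z=0
after  4: r0=0x17 r1=0x04 r2=0x2c r3=0xed r4=0xc4  N=0 Z=0
after  5: r0=0x17 r1=0x04 r2=0x2c r3=0xed r4=0x04  N=0 Z=0
after  6: r0=0x17 r1=0x04 r2=0xff r3=0xed r4=0x04  N=1 Z=0
after  7: r0=0x05 r1=0x04 r2=0xff r3=0xed r4=0x04  N=0 Z=0
after  8: r0=0x01 r1=0x04 r2=0xff r3=0xed r4=0x04  N=0 Z=0
after  9: r0=0x01 r1=0xff r2=0xff r3=0xed r4=0x04  N=1 Z=0
after 10: r0=0x00 r1=0xff r2=0xff r3=0xed r4=0x04  N=0 Z=1
-- IRQ taken; context saved, return-PC = 11 --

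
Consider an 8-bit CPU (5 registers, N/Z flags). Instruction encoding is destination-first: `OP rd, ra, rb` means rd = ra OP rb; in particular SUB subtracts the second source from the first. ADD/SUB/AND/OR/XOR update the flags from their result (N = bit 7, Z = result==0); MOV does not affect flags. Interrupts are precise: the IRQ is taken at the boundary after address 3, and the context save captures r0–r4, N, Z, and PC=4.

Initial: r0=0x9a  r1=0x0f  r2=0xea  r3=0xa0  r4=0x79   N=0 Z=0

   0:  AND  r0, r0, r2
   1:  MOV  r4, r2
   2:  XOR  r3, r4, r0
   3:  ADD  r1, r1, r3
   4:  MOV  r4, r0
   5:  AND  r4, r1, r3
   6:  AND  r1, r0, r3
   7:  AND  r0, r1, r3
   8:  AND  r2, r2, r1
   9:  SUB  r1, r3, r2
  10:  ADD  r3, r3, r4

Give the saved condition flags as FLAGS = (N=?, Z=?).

after  0: r0=0x8a r1=0x0f r2=0xea r3=0xa0 r4=0x79  N=1 Z=0
after  1: r0=0x8a r1=0x0f r2=0xea r3=0xa0 r4=0xea  N=1 Z=0
after  2: r0=0x8a r1=0x0f r2=0xea r3=0x60 r4=0xea  N=0 Z=0
after  3: r0=0x8a r1=0x6f r2=0xea r3=0x60 r4=0xea  N=0 Z=0
-- IRQ taken; context saved, return-PC = 4 --

FLAGS = (N=0, Z=0)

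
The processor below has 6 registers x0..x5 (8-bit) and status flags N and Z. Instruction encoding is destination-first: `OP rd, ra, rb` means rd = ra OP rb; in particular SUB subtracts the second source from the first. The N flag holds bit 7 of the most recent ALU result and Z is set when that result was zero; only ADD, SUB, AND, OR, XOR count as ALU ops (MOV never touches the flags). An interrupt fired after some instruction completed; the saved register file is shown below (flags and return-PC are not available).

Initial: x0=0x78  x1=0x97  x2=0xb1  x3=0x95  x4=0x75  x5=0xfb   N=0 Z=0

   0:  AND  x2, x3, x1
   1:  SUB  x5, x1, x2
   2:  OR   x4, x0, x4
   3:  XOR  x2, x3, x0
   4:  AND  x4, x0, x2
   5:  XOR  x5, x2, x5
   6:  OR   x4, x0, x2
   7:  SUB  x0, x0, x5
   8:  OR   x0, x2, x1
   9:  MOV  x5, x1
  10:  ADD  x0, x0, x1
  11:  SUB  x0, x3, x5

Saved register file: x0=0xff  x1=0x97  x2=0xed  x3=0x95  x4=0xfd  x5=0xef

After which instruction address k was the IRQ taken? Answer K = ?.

K = 8

after  0: x0=0x78 x1=0x97 x2=0x95 x3=0x95 x4=0x75 x5=0xfb  N=1 Z=0
after  1: x0=0x78 x1=0x97 x2=0x95 x3=0x95 x4=0x75 x5=0x02  N=0 Z=0
after  2: x0=0x78 x1=0x97 x2=0x95 x3=0x95 x4=0x7d x5=0x02  N=0 Z=0
after  3: x0=0x78 x1=0x97 x2=0xed x3=0x95 x4=0x7d x5=0x02  N=1 Z=0
after  4: x0=0x78 x1=0x97 x2=0xed x3=0x95 x4=0x68 x5=0x02  N=0 Z=0
after  5: x0=0x78 x1=0x97 x2=0xed x3=0x95 x4=0x68 x5=0xef  N=1 Z=0
after  6: x0=0x78 x1=0x97 x2=0xed x3=0x95 x4=0xfd x5=0xef  N=1 Z=0
after  7: x0=0x89 x1=0x97 x2=0xed x3=0x95 x4=0xfd x5=0xef  N=1 Z=0
after  8: x0=0xff x1=0x97 x2=0xed x3=0x95 x4=0xfd x5=0xef  N=1 Z=0
-- IRQ taken; context saved, return-PC = 9 --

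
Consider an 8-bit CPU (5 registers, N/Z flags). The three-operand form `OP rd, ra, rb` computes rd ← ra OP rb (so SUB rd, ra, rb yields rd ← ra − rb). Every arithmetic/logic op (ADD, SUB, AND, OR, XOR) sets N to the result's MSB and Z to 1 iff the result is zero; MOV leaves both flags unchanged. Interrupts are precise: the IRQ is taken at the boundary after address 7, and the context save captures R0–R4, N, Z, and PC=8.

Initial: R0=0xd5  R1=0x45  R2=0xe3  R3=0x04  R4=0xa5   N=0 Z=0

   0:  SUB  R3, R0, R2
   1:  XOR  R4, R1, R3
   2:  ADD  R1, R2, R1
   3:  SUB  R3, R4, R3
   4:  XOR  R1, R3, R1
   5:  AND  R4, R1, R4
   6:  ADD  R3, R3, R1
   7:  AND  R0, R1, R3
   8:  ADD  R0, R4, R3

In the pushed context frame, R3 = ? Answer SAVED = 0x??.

after  0: R0=0xd5 R1=0x45 R2=0xe3 R3=0xf2 R4=0xa5  N=1 Z=0
after  1: R0=0xd5 R1=0x45 R2=0xe3 R3=0xf2 R4=0xb7  N=1 Z=0
after  2: R0=0xd5 R1=0x28 R2=0xe3 R3=0xf2 R4=0xb7  N=0 Z=0
after  3: R0=0xd5 R1=0x28 R2=0xe3 R3=0xc5 R4=0xb7  N=1 Z=0
after  4: R0=0xd5 R1=0xed R2=0xe3 R3=0xc5 R4=0xb7  N=1 Z=0
after  5: R0=0xd5 R1=0xed R2=0xe3 R3=0xc5 R4=0xa5  N=1 Z=0
after  6: R0=0xd5 R1=0xed R2=0xe3 R3=0xb2 R4=0xa5  N=1 Z=0
after  7: R0=0xa0 R1=0xed R2=0xe3 R3=0xb2 R4=0xa5  N=1 Z=0
-- IRQ taken; context saved, return-PC = 8 --

SAVED = 0xb2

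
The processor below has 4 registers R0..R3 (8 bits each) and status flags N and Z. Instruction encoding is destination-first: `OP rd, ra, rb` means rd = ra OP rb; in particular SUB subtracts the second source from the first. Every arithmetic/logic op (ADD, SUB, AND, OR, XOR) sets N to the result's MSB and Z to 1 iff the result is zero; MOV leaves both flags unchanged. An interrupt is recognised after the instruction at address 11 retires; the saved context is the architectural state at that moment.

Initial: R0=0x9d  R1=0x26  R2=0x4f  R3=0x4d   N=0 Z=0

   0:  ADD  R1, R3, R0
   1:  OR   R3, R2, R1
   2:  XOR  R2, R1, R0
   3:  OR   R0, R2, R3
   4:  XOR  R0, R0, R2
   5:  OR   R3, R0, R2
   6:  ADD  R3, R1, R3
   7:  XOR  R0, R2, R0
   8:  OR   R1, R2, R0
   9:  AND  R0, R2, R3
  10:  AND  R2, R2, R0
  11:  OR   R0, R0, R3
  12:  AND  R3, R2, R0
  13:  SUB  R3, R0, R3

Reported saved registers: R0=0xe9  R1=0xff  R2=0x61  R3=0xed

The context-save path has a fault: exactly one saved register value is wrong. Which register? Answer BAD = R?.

BAD = R3

after  0: R0=0x9d R1=0xea R2=0x4f R3=0x4d  N=1 Z=0
after  1: R0=0x9d R1=0xea R2=0x4f R3=0xef  N=1 Z=0
after  2: R0=0x9d R1=0xea R2=0x77 R3=0xef  N=0 Z=0
after  3: R0=0xff R1=0xea R2=0x77 R3=0xef  N=1 Z=0
after  4: R0=0x88 R1=0xea R2=0x77 R3=0xef  N=1 Z=0
after  5: R0=0x88 R1=0xea R2=0x77 R3=0xff  N=1 Z=0
after  6: R0=0x88 R1=0xea R2=0x77 R3=0xe9  N=1 Z=0
after  7: R0=0xff R1=0xea R2=0x77 R3=0xe9  N=1 Z=0
after  8: R0=0xff R1=0xff R2=0x77 R3=0xe9  N=1 Z=0
after  9: R0=0x61 R1=0xff R2=0x77 R3=0xe9  N=0 Z=0
after 10: R0=0x61 R1=0xff R2=0x61 R3=0xe9  N=0 Z=0
after 11: R0=0xe9 R1=0xff R2=0x61 R3=0xe9  N=1 Z=0
-- IRQ taken; context saved, return-PC = 12 --
mismatch: R3: reported 0xed vs actual 0xe9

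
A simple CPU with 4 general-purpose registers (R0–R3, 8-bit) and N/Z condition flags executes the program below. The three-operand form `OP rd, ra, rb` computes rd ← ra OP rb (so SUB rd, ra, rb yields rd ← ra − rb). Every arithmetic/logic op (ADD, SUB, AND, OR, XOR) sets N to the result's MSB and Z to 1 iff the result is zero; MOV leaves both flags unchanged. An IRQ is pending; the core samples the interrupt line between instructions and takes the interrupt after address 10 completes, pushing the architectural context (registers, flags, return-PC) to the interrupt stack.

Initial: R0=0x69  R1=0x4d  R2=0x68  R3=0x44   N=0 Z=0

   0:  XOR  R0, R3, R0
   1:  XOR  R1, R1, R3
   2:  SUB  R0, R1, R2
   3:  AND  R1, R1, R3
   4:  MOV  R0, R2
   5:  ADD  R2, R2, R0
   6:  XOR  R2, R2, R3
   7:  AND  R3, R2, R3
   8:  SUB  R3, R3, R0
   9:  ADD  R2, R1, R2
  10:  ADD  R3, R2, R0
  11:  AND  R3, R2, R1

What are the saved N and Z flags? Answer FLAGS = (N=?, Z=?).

FLAGS = (N=1, Z=0)

after  0: R0=0x2d R1=0x4d R2=0x68 R3=0x44  N=0 Z=0
after  1: R0=0x2d R1=0x09 R2=0x68 R3=0x44  N=0 Z=0
after  2: R0=0xa1 R1=0x09 R2=0x68 R3=0x44  N=1 Z=0
after  3: R0=0xa1 R1=0x00 R2=0x68 R3=0x44  N=0 Z=1
after  4: R0=0x68 R1=0x00 R2=0x68 R3=0x44  N=0 Z=1
after  5: R0=0x68 R1=0x00 R2=0xd0 R3=0x44  N=1 Z=0
after  6: R0=0x68 R1=0x00 R2=0x94 R3=0x44  N=1 Z=0
after  7: R0=0x68 R1=0x00 R2=0x94 R3=0x04  N=0 Z=0
after  8: R0=0x68 R1=0x00 R2=0x94 R3=0x9c  N=1 Z=0
after  9: R0=0x68 R1=0x00 R2=0x94 R3=0x9c  N=1 Z=0
after 10: R0=0x68 R1=0x00 R2=0x94 R3=0xfc  N=1 Z=0
-- IRQ taken; context saved, return-PC = 11 --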